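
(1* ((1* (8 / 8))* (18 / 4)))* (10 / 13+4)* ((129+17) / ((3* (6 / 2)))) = 4526 / 13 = 348.15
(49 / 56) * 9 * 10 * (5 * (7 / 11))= 11025 / 44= 250.57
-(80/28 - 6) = 22/7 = 3.14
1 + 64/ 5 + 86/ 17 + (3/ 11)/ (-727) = 12818936/ 679745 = 18.86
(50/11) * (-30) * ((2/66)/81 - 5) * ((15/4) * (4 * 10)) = 334100000/3267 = 102265.07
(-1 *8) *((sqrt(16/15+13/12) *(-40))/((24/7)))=28 *sqrt(215)/3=136.85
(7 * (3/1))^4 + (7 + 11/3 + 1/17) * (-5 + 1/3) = 29747935/153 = 194430.95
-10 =-10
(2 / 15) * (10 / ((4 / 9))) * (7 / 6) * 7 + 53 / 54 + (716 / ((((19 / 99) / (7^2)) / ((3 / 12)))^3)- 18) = 551709721345771 / 2963088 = 186194173.56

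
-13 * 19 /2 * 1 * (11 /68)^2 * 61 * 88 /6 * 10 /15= -20054177 /10404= -1927.54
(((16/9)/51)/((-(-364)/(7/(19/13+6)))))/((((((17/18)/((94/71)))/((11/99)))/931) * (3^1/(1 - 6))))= -3500560/161217783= -0.02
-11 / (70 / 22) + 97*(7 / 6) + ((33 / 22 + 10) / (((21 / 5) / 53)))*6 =205889 / 210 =980.42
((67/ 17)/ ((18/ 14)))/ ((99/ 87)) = 13601/ 5049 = 2.69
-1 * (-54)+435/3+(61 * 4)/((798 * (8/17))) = 318641/1596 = 199.65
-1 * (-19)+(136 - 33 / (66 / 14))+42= 190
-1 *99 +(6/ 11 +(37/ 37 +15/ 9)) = -3161/ 33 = -95.79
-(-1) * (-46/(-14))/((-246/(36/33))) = -46/3157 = -0.01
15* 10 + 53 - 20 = 183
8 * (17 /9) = 136 /9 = 15.11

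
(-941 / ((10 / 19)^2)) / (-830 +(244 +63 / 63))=339701 / 58500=5.81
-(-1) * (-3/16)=-3/16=-0.19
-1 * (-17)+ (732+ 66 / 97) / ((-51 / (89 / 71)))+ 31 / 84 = -6288179 / 9834636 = -0.64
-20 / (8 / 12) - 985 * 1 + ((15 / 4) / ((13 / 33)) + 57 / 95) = -261269 / 260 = -1004.88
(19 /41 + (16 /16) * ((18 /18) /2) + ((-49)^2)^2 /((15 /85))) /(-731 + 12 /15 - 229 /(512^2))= -5266560012124160 /117721933347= -44737.29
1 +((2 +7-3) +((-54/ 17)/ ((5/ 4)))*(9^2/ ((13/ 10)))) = -33445/ 221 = -151.33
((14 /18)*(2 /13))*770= 10780 /117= 92.14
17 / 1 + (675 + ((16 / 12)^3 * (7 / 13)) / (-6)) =728452 / 1053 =691.79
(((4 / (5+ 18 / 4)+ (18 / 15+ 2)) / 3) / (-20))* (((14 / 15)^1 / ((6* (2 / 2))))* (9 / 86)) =-7 / 7125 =-0.00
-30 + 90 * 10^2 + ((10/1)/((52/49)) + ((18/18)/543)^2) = 68836921811/7666074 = 8979.42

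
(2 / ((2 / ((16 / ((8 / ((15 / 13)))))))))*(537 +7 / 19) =306300 / 247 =1240.08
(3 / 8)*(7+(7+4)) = 27 / 4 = 6.75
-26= -26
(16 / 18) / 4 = 2 / 9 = 0.22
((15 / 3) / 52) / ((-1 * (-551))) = 5 / 28652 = 0.00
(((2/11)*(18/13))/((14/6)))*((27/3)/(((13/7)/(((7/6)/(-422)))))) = -567/392249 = -0.00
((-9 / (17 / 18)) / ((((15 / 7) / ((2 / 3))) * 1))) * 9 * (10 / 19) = -4536 / 323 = -14.04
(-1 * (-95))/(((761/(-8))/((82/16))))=-3895/761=-5.12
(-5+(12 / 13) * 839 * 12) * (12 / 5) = 1449012 / 65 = 22292.49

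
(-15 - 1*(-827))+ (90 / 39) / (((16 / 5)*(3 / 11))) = 84723 / 104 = 814.64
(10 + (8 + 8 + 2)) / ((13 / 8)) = 224 / 13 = 17.23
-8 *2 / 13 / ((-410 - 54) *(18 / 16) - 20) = 8 / 3523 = 0.00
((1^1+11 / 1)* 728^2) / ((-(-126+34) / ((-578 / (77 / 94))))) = -12340753152 / 253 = -48777680.44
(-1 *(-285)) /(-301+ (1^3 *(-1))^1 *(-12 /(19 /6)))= -5415 /5647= -0.96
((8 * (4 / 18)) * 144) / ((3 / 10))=2560 / 3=853.33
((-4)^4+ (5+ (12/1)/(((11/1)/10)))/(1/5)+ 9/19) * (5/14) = 175570/1463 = 120.01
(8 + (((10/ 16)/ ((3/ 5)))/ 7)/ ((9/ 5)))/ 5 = 12221/ 7560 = 1.62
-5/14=-0.36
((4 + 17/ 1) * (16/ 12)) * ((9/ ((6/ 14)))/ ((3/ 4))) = 784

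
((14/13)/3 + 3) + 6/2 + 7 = 521/39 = 13.36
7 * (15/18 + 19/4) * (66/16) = 5159/32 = 161.22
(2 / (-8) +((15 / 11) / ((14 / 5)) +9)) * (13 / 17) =36985 / 5236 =7.06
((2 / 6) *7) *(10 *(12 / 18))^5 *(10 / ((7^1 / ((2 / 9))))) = 64000000 / 6561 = 9754.61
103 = 103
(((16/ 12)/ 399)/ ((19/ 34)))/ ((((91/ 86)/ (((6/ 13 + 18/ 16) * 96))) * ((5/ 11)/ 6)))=33965184/ 2989441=11.36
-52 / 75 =-0.69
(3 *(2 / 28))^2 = 9 / 196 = 0.05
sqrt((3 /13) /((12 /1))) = sqrt(13) /26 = 0.14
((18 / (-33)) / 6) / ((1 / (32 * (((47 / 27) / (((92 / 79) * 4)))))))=-7426 / 6831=-1.09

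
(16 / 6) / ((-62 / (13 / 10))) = -26 / 465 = -0.06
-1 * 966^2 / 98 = -9522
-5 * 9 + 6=-39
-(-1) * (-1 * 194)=-194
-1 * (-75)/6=25/2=12.50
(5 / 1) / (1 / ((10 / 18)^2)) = 125 / 81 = 1.54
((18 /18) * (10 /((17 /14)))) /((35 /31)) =7.29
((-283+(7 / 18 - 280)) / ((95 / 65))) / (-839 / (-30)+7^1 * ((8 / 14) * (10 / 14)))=-242515 / 19419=-12.49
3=3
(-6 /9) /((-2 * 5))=1 /15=0.07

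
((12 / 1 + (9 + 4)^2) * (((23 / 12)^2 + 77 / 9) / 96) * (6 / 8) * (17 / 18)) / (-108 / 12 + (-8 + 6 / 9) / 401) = -724285799 / 399937536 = -1.81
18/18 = 1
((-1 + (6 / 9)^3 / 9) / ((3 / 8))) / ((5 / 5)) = -1880 / 729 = -2.58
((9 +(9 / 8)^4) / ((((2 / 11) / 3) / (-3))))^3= -79455701286771046875 / 549755813888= -144529078.69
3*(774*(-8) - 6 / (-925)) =-17182782 / 925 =-18575.98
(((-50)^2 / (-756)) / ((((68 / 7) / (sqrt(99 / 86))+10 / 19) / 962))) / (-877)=-169159375 / 7238872887+283836250 * sqrt(946) / 21716618661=0.38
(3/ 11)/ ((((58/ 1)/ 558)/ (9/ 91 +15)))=1150038/ 29029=39.62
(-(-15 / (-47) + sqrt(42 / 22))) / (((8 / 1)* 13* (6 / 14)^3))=-0.21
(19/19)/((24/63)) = 21/8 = 2.62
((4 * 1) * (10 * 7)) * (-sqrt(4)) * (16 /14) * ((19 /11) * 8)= -97280 /11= -8843.64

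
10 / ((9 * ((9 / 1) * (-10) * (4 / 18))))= -1 / 18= -0.06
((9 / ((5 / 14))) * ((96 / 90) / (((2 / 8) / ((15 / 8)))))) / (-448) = -9 / 20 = -0.45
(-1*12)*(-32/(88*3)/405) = 16/4455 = 0.00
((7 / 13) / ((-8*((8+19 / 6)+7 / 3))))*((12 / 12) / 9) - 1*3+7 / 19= -631933 / 240084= -2.63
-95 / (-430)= 19 / 86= 0.22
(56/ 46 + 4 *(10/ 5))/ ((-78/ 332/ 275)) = -9677800/ 897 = -10789.07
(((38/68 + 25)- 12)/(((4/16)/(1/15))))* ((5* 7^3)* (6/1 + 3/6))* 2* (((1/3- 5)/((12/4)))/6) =-28778386/1377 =-20899.34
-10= -10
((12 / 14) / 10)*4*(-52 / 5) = -624 / 175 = -3.57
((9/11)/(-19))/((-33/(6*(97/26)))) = 873/29887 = 0.03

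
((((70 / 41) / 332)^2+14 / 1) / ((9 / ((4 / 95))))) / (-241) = -216168043 / 795400392165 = -0.00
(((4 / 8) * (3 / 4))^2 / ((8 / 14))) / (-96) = -21 / 8192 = -0.00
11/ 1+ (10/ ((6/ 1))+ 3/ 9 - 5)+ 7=15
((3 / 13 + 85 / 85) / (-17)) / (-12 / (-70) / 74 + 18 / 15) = -20720 / 344097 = -0.06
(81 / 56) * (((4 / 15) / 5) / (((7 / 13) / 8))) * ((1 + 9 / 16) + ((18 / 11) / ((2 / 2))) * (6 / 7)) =1282203 / 377300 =3.40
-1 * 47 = -47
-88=-88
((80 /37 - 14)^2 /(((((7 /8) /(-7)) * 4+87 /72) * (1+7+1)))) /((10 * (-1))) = -255792 /116365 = -2.20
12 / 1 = 12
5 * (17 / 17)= 5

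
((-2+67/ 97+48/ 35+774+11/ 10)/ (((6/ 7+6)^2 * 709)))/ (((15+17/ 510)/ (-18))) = -110530371/ 3970127744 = -0.03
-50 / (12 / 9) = -75 / 2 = -37.50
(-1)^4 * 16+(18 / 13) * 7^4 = 43426 / 13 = 3340.46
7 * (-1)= -7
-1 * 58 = -58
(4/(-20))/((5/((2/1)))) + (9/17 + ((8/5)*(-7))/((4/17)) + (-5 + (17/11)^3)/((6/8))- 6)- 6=-103341427/1697025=-60.90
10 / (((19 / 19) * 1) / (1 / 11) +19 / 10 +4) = 100 / 169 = 0.59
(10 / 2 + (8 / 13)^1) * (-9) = -657 / 13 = -50.54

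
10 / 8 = 5 / 4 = 1.25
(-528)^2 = 278784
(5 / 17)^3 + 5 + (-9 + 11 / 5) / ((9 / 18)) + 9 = 10451 / 24565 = 0.43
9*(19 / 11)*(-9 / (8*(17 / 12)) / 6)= -1539 / 748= -2.06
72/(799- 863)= -9/8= -1.12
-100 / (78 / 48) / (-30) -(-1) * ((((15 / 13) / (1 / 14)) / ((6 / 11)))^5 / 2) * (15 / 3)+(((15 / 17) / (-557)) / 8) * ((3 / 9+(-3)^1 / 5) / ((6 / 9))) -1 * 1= 2402863092728019263 / 42189281004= 56954350.38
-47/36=-1.31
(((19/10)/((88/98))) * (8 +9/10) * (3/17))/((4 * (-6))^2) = 82859/14361600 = 0.01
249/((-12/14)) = -581/2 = -290.50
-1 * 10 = -10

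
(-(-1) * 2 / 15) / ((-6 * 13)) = -1 / 585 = -0.00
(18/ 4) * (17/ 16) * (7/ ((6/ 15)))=5355/ 64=83.67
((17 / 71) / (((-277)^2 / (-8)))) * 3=-408 / 5447759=-0.00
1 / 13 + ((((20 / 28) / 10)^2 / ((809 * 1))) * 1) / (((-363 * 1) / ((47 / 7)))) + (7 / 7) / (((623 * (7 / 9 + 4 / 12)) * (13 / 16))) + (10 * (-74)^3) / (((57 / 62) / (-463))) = 30125755815347121951997 / 14761992064820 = 2040764937.62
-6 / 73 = -0.08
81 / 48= 27 / 16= 1.69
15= 15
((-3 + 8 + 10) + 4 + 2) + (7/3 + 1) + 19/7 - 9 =379/21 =18.05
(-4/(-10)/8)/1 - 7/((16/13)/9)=-4091/80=-51.14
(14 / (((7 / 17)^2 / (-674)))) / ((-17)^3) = 1348 / 119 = 11.33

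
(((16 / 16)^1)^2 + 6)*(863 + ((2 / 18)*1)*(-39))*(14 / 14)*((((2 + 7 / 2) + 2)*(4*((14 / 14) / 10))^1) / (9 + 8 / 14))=126224 / 67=1883.94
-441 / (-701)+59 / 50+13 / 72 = 1.99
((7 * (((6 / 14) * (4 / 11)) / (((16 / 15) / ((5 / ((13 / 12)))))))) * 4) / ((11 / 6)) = 16200 / 1573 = 10.30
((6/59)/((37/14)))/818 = 42/892847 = 0.00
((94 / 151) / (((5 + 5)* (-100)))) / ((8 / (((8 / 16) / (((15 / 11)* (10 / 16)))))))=-517 / 11325000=-0.00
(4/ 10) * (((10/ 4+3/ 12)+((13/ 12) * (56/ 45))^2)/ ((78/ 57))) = 6326449/ 4738500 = 1.34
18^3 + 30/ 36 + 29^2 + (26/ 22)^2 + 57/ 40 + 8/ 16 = 6677.16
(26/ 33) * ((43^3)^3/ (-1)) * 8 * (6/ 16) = -13067407910357918/ 11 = -1187946173668901.64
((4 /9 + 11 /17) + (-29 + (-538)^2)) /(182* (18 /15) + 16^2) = 110701655 /181458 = 610.07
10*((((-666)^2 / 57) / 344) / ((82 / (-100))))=-9240750 / 33497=-275.87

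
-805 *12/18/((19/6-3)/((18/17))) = -57960/17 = -3409.41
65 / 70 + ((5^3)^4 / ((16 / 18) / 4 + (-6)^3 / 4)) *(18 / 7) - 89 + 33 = -9887741958 / 847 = -11673839.38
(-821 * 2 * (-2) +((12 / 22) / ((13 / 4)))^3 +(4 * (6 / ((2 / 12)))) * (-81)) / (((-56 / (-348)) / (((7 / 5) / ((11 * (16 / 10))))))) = -532980288183 / 128665108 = -4142.38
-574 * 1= -574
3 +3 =6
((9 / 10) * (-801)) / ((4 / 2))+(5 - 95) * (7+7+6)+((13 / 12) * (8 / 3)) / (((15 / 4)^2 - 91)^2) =-589294967921 / 272764980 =-2160.45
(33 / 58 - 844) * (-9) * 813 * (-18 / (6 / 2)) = -1073820969 / 29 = -37028309.28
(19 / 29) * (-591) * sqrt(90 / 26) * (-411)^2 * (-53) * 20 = 6031868230620 * sqrt(65) / 377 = 128993306045.18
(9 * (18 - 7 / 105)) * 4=645.60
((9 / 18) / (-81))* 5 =-5 / 162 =-0.03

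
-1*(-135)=135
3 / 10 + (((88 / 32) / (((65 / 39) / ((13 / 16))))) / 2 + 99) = 63981 / 640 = 99.97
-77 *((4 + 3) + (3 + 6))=-1232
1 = 1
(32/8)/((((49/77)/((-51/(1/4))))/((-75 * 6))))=4039200/7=577028.57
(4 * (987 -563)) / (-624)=-106 / 39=-2.72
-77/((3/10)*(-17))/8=385/204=1.89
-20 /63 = -0.32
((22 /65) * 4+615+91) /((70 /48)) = 1103472 /2275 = 485.04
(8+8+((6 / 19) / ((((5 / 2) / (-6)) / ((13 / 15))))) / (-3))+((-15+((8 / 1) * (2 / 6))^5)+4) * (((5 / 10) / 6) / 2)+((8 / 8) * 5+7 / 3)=79539653 / 2770200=28.71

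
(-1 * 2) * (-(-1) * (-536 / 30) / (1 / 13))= 6968 / 15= 464.53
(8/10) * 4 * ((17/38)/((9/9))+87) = 26584/95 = 279.83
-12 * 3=-36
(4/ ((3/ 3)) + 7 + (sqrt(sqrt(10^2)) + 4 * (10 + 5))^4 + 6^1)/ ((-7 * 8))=-13176117/ 56 - 108300 * sqrt(10)/ 7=-284212.76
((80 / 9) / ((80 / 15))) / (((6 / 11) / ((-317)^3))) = -1752025715 / 18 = -97334761.94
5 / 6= 0.83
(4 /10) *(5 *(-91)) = -182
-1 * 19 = -19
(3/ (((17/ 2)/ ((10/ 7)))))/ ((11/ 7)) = 60/ 187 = 0.32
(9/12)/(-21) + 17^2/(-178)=-4135/2492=-1.66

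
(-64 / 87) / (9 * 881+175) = -8 / 88131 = -0.00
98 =98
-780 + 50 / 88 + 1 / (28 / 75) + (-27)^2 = -47.75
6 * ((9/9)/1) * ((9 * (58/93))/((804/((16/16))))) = 87/2077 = 0.04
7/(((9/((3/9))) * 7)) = 1/27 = 0.04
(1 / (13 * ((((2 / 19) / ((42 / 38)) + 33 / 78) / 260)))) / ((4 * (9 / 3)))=910 / 283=3.22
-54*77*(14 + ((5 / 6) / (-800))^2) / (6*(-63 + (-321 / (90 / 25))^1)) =270950421 / 4249600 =63.76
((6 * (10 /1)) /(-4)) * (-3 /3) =15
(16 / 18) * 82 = 656 / 9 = 72.89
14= 14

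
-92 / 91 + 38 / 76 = -93 / 182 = -0.51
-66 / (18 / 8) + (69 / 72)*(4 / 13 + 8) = -1667 / 78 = -21.37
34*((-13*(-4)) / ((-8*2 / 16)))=-1768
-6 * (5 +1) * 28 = -1008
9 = 9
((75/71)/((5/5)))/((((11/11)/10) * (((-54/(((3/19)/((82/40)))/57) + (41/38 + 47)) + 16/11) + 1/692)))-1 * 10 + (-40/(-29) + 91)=82.38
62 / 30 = 31 / 15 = 2.07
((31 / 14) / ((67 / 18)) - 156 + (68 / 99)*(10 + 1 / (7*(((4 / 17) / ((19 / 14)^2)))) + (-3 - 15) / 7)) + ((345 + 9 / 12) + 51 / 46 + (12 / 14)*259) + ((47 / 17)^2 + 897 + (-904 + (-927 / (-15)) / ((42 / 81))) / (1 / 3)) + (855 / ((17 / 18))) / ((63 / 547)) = 172141295693446 / 25204526655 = 6829.78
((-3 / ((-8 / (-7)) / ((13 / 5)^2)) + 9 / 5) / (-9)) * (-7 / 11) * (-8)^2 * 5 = -59528 / 165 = -360.78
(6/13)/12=1/26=0.04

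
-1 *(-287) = 287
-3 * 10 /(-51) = 10 /17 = 0.59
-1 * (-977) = 977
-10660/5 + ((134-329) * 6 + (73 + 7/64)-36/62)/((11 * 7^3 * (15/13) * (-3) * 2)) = -1436314762181/673706880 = -2131.96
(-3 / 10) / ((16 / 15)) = -9 / 32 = -0.28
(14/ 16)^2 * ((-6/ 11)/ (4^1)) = -147/ 1408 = -0.10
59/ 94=0.63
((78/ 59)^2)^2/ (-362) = -18507528/ 2193242341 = -0.01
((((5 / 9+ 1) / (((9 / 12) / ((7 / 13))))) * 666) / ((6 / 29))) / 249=420616 / 29133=14.44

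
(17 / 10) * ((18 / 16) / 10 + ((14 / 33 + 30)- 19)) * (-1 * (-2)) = 517769 / 13200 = 39.22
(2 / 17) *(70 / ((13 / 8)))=1120 / 221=5.07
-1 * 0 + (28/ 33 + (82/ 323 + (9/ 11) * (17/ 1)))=160007/ 10659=15.01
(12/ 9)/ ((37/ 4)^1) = 16/ 111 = 0.14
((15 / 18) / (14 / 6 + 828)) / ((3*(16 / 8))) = 5 / 29892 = 0.00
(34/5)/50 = 17/125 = 0.14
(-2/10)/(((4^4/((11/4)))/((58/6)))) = -319/15360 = -0.02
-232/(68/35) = -2030/17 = -119.41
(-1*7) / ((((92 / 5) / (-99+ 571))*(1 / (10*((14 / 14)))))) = -1795.65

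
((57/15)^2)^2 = 130321/625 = 208.51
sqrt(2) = 1.41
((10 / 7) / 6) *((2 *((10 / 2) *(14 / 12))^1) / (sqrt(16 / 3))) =25 *sqrt(3) / 36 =1.20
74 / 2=37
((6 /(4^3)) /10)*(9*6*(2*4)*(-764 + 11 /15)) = -309123 /100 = -3091.23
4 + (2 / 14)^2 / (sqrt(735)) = sqrt(15) / 5145 + 4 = 4.00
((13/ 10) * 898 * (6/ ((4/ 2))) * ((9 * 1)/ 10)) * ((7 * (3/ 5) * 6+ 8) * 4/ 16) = 13080717/ 500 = 26161.43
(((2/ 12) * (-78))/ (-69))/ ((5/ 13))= 0.49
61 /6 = 10.17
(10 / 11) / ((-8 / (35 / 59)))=-175 / 2596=-0.07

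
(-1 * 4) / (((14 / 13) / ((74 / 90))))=-962 / 315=-3.05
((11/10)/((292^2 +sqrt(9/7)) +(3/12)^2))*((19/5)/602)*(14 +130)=0.00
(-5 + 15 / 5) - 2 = -4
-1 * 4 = -4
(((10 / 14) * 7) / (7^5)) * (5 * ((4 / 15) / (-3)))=-20 / 151263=-0.00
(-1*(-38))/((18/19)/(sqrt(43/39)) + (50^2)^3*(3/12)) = 576048828125000/59215545654296874996841 - 3249*sqrt(1677)/59215545654296874996841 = 0.00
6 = 6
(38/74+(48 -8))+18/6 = 1610/37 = 43.51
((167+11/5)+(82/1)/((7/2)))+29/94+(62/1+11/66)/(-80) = 30345907/157920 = 192.16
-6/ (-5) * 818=4908/ 5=981.60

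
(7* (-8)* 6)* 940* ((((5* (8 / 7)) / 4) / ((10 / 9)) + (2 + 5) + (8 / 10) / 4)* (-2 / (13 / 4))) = 1649309.54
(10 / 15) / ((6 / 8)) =8 / 9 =0.89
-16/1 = -16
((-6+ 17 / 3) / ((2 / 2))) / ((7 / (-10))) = 0.48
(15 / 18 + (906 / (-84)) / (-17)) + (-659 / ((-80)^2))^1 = 3118337 / 2284800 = 1.36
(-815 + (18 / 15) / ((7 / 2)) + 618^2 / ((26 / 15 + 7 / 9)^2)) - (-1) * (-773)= 26359315708 / 446915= 58980.60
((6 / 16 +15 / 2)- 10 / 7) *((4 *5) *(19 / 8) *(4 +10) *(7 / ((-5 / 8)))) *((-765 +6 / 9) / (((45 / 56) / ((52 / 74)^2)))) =4167711233504 / 184815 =22550719.55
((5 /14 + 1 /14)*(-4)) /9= -4 /21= -0.19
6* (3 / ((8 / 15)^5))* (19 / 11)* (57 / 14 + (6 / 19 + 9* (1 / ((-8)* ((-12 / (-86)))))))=-4859240625 / 1835008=-2648.08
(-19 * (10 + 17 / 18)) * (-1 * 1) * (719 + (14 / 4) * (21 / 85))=458057111 / 3060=149691.87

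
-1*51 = -51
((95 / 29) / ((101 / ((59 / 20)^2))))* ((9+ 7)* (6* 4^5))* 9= 3657222144 / 14645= 249724.97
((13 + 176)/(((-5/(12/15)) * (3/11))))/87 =-924/725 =-1.27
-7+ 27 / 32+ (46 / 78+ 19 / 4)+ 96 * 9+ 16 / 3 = 361303 / 416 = 868.52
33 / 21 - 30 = -199 / 7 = -28.43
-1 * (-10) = 10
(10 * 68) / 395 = 136 / 79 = 1.72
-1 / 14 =-0.07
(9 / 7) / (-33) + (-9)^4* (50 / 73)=25259631 / 5621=4493.80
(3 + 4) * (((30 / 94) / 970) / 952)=3 / 1240048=0.00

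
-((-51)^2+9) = -2610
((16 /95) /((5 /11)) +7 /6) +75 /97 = 638707 /276450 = 2.31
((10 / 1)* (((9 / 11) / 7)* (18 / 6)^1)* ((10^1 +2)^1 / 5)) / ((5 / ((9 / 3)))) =1944 / 385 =5.05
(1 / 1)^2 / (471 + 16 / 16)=0.00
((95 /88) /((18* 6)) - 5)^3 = -106665019890625 /858458456064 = -124.25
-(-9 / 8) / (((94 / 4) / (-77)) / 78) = -27027 / 94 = -287.52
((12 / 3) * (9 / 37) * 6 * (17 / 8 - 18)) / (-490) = 3429 / 18130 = 0.19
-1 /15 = -0.07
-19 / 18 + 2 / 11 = -173 / 198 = -0.87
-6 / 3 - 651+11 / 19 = -12396 / 19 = -652.42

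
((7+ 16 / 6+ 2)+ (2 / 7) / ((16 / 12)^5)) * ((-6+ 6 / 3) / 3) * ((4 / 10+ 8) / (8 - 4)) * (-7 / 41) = 883183 / 157440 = 5.61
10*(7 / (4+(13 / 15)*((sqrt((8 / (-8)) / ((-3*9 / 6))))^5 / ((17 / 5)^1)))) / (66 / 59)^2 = 297019127205 / 21238765064 -311566905*sqrt(2) / 21238765064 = 13.96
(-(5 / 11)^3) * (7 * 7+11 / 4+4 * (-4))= -1625 / 484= -3.36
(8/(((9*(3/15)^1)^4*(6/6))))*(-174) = -290000/2187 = -132.60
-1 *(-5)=5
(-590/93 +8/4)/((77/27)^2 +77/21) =-49086/133331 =-0.37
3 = 3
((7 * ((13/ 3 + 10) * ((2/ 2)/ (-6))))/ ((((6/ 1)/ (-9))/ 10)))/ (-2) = -1505/ 12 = -125.42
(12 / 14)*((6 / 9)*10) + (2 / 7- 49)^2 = 116561 / 49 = 2378.80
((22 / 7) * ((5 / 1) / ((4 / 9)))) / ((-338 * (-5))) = 0.02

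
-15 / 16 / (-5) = 3 / 16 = 0.19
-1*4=-4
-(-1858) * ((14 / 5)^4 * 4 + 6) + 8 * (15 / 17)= 4972153604 / 10625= 467967.40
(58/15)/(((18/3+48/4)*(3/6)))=58/135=0.43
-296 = -296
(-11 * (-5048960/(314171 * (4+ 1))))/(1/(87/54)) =14641984/257049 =56.96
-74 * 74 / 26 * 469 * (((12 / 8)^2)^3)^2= -341217539901 / 26624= -12816163.61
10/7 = 1.43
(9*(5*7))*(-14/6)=-735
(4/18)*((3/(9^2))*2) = 4/243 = 0.02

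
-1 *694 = -694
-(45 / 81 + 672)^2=-36638809 / 81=-452330.98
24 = 24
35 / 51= 0.69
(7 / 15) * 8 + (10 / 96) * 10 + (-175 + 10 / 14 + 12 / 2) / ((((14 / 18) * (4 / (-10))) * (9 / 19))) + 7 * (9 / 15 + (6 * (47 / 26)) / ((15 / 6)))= 30099091 / 25480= 1181.28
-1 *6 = -6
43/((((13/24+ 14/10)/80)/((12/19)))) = 4953600/4427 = 1118.95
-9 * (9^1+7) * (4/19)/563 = -576/10697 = -0.05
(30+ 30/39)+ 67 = 1271/13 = 97.77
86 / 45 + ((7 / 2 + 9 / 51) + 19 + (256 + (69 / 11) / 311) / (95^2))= 46512351953 / 1889520930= 24.62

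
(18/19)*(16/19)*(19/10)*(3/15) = 0.30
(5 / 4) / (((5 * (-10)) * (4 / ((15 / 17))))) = -3 / 544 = -0.01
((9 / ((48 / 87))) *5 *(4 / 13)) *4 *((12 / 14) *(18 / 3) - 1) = 415.88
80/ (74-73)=80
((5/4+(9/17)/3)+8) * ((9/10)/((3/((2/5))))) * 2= 1923/850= 2.26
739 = 739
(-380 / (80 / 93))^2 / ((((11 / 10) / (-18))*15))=-9366867 / 44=-212883.34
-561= -561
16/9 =1.78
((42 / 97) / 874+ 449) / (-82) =-9516341 / 1737949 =-5.48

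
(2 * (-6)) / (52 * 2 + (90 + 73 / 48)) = -576 / 9385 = -0.06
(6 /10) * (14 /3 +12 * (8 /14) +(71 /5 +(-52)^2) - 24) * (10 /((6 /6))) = 568202 /35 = 16234.34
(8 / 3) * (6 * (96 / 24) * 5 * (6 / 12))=160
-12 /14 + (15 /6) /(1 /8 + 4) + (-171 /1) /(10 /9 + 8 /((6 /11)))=-363745 /32802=-11.09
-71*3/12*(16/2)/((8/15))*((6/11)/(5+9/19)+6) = -1624.03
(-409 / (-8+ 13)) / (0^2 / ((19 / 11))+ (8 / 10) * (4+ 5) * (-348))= 409 / 12528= 0.03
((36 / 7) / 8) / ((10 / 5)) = 9 / 28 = 0.32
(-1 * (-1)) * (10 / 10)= 1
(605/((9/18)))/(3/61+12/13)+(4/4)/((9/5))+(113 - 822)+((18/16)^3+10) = 648387233/1184256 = 547.51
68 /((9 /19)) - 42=914 /9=101.56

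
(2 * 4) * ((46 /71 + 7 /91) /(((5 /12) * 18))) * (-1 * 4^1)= -14272 /4615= -3.09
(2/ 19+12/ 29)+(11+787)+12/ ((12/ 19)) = 450453/ 551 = 817.52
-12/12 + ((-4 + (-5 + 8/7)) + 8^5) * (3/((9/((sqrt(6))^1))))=-1 + 229321 * sqrt(6)/21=26747.54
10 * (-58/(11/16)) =-9280/11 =-843.64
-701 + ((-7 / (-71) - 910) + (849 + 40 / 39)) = -2106865 / 2769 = -760.88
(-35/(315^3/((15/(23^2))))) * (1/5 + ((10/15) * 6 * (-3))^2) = -103/22495725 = -0.00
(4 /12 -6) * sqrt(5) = -12.67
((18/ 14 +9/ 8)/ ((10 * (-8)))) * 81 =-2187/ 896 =-2.44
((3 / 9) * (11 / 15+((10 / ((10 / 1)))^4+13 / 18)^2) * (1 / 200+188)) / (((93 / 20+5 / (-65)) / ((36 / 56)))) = 2929456309 / 89888400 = 32.59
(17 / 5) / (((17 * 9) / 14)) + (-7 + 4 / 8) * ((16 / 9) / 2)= -82 / 15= -5.47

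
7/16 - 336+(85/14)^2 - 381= -532885/784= -679.70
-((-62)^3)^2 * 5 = -284001177920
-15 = -15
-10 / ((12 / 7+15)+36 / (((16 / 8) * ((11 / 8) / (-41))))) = 0.02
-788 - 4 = -792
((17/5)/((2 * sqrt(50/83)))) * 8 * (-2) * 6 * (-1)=408 * sqrt(166)/25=210.27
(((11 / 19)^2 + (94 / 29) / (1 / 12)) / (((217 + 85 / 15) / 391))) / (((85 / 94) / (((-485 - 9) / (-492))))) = 5771806001 / 75453940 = 76.49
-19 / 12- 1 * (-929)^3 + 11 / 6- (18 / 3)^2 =3207060213 / 4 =801765053.25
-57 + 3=-54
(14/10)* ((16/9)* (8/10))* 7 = 3136/225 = 13.94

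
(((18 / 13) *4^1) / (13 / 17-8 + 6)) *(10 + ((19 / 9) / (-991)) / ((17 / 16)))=-12127408 / 270543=-44.83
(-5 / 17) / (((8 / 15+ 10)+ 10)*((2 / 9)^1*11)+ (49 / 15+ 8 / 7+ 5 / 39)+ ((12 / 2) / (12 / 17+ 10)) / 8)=-491400 / 91558277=-0.01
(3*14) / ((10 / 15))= 63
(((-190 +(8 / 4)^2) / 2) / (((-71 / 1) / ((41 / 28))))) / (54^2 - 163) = 3813 / 5472964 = 0.00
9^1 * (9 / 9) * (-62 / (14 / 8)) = -2232 / 7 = -318.86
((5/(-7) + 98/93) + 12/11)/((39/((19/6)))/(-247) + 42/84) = 7395446/2327325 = 3.18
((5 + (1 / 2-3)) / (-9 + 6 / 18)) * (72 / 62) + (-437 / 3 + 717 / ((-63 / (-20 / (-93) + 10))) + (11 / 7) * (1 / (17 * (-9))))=-113198695 / 431613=-262.27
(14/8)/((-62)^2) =7/15376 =0.00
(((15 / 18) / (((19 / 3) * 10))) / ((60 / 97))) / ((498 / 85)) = 1649 / 454176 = 0.00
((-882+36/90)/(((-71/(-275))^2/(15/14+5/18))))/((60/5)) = -1416758750/952749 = -1487.02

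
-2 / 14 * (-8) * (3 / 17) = 24 / 119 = 0.20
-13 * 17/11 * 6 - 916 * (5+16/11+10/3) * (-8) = 71605.03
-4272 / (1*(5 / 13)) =-55536 / 5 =-11107.20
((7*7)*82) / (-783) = -4018 / 783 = -5.13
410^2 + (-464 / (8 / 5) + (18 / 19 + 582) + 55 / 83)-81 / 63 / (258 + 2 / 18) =4318217744966 / 25643597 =168393.61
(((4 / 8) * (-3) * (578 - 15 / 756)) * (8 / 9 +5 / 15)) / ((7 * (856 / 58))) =-46462669 / 4529952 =-10.26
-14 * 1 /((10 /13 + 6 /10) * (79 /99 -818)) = 90090 /7200367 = 0.01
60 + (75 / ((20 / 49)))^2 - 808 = 528257 / 16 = 33016.06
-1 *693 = -693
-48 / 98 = -24 / 49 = -0.49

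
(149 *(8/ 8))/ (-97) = -149/ 97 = -1.54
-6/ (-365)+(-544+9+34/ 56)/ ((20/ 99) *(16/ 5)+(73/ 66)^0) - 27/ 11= -5992245051/ 18324460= -327.01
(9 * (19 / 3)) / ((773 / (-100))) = -5700 / 773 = -7.37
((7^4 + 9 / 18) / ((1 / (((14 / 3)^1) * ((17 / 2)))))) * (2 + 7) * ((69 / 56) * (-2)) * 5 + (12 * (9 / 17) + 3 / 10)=-7183242201 / 680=-10563591.47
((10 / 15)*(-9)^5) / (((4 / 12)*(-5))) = 118098 / 5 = 23619.60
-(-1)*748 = 748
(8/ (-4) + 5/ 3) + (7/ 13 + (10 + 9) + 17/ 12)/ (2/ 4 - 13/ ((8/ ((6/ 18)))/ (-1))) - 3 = 16364/ 975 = 16.78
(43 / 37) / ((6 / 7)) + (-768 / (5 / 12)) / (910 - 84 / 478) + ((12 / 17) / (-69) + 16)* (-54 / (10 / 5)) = -5100874517341 / 11796825810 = -432.39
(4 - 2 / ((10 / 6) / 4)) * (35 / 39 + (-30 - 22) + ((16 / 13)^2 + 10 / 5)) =96508 / 2535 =38.07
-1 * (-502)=502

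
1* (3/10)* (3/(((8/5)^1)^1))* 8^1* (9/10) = 81/20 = 4.05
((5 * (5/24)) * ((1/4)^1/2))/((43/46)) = 575/4128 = 0.14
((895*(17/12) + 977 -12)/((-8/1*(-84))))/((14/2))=26795/56448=0.47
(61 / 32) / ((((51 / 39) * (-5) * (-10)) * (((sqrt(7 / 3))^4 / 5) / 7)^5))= 5853232125 / 18286016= 320.09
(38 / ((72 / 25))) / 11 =475 / 396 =1.20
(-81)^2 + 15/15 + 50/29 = 190348/29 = 6563.72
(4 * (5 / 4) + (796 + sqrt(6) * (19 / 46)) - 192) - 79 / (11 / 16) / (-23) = 19 * sqrt(6) / 46 + 155341 / 253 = 615.01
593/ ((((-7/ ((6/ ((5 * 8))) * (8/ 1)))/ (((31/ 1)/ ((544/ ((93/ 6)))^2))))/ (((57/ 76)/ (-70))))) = 158994567/ 5800345600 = 0.03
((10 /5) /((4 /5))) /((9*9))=5 /162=0.03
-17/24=-0.71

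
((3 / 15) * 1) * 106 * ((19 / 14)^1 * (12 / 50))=6042 / 875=6.91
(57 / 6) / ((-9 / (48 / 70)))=-76 / 105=-0.72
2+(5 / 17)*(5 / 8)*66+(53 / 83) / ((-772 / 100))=14.05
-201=-201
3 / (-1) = -3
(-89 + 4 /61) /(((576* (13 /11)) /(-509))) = 30374575 /456768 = 66.50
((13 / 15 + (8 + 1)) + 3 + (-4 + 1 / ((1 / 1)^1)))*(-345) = -3404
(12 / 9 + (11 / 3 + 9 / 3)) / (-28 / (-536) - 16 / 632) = 84688 / 285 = 297.15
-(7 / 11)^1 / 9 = -7 / 99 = -0.07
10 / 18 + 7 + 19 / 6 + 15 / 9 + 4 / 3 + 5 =337 / 18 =18.72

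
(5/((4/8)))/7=10/7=1.43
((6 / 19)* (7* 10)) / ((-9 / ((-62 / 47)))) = 8680 / 2679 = 3.24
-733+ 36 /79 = -57871 /79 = -732.54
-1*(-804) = 804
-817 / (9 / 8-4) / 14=3268 / 161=20.30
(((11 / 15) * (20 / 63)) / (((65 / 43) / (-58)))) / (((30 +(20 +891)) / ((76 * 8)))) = -5.77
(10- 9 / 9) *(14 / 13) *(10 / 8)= 315 / 26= 12.12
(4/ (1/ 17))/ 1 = 68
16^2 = 256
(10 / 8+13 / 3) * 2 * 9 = 201 / 2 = 100.50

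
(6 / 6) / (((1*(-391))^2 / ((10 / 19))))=10 / 2904739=0.00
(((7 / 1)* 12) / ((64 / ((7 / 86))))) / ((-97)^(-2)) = 1383123 / 1376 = 1005.18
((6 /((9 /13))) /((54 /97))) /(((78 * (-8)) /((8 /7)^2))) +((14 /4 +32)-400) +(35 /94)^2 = -38337979147 /105210252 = -364.39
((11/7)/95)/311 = 11/206815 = 0.00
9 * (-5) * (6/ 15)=-18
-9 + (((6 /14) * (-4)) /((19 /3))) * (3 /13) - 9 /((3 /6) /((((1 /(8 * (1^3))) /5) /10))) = -3149361 /345800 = -9.11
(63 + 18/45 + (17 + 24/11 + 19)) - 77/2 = 6939/110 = 63.08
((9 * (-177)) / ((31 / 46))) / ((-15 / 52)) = 1270152 / 155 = 8194.53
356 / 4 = 89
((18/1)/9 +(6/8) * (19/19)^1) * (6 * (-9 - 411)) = -6930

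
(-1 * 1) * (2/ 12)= -1/ 6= -0.17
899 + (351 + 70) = 1320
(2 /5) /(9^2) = 2 /405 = 0.00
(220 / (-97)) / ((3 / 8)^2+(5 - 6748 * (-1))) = -1280 / 3811227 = -0.00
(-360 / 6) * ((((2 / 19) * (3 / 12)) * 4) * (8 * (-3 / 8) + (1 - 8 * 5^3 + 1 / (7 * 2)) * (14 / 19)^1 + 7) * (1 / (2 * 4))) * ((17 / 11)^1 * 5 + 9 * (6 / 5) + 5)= 53994738 / 3971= 13597.26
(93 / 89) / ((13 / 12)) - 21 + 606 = 677961 / 1157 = 585.96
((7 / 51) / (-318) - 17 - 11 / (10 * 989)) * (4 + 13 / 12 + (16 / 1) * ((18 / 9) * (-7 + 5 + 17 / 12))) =27781108424 / 120297015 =230.94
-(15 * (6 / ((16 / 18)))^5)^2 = -46325504721296025 / 1048576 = -44179444047.26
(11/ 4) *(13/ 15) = 143/ 60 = 2.38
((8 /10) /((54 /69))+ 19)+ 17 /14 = 13379 /630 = 21.24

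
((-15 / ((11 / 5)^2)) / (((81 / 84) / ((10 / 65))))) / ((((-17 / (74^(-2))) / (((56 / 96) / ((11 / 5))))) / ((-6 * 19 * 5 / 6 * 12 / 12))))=-2909375 / 21745406826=-0.00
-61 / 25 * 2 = -122 / 25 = -4.88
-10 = -10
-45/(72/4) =-2.50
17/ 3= 5.67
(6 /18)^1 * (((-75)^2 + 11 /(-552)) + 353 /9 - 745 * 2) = 6912479 /4968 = 1391.40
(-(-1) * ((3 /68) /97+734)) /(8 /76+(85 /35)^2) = 4507405777 /36865044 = 122.27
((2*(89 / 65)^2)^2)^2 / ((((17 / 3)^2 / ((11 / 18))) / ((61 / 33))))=1921055337182615528 / 276265052776171875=6.95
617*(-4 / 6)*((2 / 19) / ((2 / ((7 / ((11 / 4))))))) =-34552 / 627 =-55.11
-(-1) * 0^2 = 0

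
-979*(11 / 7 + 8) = -65593 / 7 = -9370.43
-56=-56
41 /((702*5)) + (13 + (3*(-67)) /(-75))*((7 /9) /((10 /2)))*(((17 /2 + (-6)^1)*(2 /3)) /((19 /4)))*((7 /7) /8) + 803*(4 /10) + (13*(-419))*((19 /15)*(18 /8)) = -3379544947 /222300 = -15202.63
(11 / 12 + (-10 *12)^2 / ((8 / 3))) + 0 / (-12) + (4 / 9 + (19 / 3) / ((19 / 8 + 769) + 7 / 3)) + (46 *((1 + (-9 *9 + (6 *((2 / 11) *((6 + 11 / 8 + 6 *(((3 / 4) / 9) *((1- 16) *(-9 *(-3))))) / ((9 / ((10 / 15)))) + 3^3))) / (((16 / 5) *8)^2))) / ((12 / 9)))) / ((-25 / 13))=2059008165173713 / 301192151040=6836.19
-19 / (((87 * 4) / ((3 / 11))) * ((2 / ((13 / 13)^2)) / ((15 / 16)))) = -285 / 40832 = -0.01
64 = 64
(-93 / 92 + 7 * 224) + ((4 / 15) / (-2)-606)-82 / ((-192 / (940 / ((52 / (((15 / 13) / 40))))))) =961.08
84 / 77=12 / 11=1.09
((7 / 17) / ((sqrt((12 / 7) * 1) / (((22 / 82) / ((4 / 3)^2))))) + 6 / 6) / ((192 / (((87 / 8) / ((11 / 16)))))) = 0.09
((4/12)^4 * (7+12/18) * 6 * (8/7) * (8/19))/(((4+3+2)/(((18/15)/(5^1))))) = 5888/807975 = 0.01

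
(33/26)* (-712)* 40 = -469920/13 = -36147.69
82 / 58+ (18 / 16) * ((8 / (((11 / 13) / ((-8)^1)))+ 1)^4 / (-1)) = -34910365.25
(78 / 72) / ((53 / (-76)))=-247 / 159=-1.55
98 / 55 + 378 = 20888 / 55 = 379.78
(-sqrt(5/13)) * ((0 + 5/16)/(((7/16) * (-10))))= sqrt(65)/182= 0.04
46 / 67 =0.69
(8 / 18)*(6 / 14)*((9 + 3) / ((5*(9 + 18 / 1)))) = 16 / 945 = 0.02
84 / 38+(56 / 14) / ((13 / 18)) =1914 / 247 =7.75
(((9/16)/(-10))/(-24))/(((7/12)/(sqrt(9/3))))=9*sqrt(3)/2240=0.01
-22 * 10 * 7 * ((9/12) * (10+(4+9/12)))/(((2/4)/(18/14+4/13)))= -1411575/26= -54291.35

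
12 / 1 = 12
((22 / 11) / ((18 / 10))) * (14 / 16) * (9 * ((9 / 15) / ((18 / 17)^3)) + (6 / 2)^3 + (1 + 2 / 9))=247751 / 7776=31.86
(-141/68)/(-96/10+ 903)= -235/101252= -0.00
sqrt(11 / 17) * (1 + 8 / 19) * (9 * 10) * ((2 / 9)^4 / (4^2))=10 * sqrt(187) / 8721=0.02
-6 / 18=-1 / 3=-0.33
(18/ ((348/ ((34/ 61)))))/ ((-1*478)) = -51/ 845582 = -0.00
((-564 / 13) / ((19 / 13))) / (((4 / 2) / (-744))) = 209808 / 19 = 11042.53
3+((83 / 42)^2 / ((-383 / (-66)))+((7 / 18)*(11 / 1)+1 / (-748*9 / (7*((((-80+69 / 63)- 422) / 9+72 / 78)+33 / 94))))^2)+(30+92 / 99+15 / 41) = 2040570830162310054451567 / 37960931909397024335808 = 53.75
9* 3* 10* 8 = 2160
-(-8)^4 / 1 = -4096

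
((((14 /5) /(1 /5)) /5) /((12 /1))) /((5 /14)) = 49 /75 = 0.65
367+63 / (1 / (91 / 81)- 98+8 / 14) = 459766 / 1255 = 366.35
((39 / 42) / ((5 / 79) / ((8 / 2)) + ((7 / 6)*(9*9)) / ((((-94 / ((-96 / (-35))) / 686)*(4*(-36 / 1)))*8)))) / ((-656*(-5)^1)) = 48269 / 282664004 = 0.00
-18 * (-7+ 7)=0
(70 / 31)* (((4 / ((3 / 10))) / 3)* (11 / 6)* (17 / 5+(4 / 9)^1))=532840 / 7533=70.73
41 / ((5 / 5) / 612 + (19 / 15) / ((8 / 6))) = 31365 / 728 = 43.08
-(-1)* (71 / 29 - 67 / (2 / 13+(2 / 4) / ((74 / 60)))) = -915484 / 7801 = -117.35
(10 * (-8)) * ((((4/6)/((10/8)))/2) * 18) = -384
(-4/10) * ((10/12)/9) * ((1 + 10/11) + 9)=-40/99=-0.40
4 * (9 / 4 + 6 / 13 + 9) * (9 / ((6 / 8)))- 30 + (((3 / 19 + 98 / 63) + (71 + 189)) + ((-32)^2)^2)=2332749215 / 2223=1049369.87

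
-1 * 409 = -409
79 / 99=0.80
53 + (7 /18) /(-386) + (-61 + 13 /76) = -258412 /33003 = -7.83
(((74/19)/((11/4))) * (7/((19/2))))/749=592/424897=0.00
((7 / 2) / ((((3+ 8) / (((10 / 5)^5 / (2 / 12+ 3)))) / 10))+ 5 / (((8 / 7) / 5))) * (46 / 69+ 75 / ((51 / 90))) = 76604080 / 10659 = 7186.80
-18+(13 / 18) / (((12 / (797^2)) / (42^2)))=404628025 / 6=67438004.17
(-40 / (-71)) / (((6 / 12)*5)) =16 / 71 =0.23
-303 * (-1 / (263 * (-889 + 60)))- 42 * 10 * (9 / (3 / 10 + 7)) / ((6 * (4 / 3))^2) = -1030354527 / 127327768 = -8.09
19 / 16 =1.19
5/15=1/3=0.33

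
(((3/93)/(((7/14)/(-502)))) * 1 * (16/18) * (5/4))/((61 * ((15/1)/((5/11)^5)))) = -6275000/8222780907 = -0.00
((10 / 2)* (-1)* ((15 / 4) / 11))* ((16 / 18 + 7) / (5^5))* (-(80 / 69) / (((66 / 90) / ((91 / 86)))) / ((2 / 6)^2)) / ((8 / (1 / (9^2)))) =6461 / 64621260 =0.00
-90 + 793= 703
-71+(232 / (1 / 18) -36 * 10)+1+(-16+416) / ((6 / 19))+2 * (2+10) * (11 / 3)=15302 / 3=5100.67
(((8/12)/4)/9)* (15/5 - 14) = -11/54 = -0.20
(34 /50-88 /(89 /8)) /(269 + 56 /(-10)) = -16087 /586065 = -0.03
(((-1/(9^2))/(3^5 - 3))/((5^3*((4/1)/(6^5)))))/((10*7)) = -1/87500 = -0.00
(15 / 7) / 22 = 15 / 154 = 0.10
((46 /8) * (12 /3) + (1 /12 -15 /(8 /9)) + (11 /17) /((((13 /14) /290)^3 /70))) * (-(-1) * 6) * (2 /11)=1236744733245001 /821678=1505145243.33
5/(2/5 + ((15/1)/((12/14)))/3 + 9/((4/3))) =300/779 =0.39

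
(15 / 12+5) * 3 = 75 / 4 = 18.75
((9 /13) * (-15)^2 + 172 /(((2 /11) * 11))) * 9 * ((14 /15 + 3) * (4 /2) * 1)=1112622 /65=17117.26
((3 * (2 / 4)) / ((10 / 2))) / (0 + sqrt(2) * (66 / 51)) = 0.16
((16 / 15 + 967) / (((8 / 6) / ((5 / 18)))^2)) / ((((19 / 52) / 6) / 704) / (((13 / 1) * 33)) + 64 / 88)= 2375519432 / 41118117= 57.77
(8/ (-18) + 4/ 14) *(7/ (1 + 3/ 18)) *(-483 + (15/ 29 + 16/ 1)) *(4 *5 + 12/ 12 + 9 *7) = 1082240/ 29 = 37318.62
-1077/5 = -215.40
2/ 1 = 2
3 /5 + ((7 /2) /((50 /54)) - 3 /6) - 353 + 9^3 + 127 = 12672 /25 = 506.88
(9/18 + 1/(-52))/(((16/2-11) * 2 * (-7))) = 25/2184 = 0.01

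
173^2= 29929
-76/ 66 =-38/ 33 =-1.15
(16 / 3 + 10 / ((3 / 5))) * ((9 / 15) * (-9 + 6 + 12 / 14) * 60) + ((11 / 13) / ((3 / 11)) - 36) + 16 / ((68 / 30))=-7996357 / 4641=-1722.98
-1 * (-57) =57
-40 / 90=-4 / 9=-0.44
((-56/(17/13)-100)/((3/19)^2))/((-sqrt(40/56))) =6778.42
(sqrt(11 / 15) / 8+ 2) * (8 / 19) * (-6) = -96 / 19 - 2 * sqrt(165) / 95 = -5.32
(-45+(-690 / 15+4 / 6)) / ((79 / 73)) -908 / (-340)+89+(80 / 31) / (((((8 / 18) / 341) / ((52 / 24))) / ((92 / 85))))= 4651.49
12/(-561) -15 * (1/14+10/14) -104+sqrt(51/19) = -114.17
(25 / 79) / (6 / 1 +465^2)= 25 / 17082249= 0.00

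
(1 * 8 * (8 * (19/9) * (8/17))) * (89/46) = 432896/3519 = 123.02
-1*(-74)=74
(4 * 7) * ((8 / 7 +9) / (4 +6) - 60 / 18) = -974 / 15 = -64.93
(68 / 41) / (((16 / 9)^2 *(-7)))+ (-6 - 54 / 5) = -1549797 / 91840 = -16.87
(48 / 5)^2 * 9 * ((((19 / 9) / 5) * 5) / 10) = 21888 / 125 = 175.10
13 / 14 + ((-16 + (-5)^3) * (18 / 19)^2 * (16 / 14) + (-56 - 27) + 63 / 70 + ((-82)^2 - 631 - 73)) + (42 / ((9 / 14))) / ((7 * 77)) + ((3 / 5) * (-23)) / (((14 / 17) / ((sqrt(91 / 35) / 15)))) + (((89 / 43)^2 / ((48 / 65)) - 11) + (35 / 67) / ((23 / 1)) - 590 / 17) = 1859519674697274781 / 323145148473840 - 391 * sqrt(65) / 1750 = 5752.64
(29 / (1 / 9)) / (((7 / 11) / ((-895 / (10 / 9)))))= -4625181 / 14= -330370.07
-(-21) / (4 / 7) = 147 / 4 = 36.75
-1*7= -7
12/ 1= 12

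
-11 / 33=-1 / 3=-0.33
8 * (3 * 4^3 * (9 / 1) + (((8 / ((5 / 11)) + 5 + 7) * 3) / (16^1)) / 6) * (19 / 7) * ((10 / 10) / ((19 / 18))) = 35566.46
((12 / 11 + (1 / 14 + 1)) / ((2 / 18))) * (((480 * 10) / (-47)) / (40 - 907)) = 2.29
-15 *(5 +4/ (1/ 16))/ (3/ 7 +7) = -7245/ 52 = -139.33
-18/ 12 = -1.50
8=8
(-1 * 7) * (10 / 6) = -35 / 3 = -11.67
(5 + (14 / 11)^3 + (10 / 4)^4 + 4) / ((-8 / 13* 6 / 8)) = -13876759 / 127776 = -108.60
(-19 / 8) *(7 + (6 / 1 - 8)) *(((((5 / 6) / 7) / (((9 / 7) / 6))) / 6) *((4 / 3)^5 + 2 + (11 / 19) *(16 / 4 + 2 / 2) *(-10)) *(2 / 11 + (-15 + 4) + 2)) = -15908000 / 72171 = -220.42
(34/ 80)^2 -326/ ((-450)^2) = 580009/ 3240000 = 0.18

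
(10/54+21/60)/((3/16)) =1156/405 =2.85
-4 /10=-2 /5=-0.40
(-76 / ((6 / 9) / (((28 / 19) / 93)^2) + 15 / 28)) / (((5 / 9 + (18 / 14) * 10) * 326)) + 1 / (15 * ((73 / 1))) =9490054373 / 10466624379315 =0.00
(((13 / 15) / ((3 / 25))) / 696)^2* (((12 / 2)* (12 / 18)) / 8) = 0.00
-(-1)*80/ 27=80/ 27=2.96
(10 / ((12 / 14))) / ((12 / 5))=175 / 36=4.86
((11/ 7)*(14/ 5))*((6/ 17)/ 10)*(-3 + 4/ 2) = -66/ 425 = -0.16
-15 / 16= -0.94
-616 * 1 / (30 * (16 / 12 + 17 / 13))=-4004 / 515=-7.77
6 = 6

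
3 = 3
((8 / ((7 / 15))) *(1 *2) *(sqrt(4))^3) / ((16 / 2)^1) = 240 / 7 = 34.29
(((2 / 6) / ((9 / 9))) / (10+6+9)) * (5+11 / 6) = 41 / 450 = 0.09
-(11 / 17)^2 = -121 / 289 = -0.42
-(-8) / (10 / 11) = 44 / 5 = 8.80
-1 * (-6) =6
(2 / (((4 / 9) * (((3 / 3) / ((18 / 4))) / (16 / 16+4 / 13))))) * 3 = 4131 / 52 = 79.44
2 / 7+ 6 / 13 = 68 / 91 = 0.75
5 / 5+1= 2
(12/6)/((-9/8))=-16/9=-1.78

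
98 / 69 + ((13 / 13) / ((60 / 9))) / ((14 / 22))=15997 / 9660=1.66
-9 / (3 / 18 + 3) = -54 / 19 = -2.84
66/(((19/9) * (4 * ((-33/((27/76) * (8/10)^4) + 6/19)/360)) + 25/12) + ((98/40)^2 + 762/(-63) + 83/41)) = -44187897600/4885525481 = -9.04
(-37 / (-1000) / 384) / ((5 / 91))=3367 / 1920000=0.00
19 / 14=1.36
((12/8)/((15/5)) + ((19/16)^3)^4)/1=2354052407421489/281474976710656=8.36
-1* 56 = -56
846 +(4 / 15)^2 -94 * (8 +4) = -281.93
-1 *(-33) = 33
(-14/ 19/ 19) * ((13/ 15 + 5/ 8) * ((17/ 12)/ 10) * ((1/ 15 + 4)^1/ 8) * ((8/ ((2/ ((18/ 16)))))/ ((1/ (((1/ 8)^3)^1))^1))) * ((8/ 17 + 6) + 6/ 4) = -20713343/ 70975488000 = -0.00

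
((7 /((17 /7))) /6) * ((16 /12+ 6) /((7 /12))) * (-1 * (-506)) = 155848 /51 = 3055.84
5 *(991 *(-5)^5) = -15484375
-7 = -7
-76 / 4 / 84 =-19 / 84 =-0.23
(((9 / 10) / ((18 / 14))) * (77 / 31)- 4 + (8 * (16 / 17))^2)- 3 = 4607681 / 89590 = 51.43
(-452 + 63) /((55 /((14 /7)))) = -778 /55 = -14.15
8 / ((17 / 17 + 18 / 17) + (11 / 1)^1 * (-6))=-0.13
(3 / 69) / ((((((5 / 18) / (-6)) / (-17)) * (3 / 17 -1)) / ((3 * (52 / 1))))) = -2434536 / 805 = -3024.27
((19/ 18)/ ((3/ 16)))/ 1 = 152/ 27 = 5.63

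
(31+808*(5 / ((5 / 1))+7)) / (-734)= -6495 / 734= -8.85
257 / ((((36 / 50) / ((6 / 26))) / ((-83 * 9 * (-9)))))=14398425 / 26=553785.58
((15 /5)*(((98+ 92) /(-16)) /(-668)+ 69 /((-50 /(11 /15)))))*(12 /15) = -1992423 /835000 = -2.39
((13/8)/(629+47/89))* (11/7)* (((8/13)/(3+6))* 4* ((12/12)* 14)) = 1958/126063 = 0.02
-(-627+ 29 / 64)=40099 / 64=626.55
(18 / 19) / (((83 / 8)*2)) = 72 / 1577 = 0.05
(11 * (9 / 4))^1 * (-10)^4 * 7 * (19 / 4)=8229375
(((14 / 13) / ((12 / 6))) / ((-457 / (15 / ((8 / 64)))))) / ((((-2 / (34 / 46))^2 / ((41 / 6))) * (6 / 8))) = -1658860 / 9428367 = -0.18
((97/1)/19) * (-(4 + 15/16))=-7663/304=-25.21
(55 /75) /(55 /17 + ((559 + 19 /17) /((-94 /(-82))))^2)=7022411 /2286236805285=0.00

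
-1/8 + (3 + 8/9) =271/72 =3.76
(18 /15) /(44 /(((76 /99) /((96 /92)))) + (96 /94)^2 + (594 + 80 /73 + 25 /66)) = 27905846364 /15262764647485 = 0.00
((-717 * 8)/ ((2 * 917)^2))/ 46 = -717/ 19340447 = -0.00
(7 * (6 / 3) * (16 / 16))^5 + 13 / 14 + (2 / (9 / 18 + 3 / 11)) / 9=537825.22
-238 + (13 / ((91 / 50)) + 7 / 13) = -20959 / 91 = -230.32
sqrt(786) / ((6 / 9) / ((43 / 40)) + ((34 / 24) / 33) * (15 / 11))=20812 * sqrt(786) / 14125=41.31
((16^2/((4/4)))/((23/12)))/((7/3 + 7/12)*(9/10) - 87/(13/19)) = -106496/99291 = -1.07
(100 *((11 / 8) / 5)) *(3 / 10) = 33 / 4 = 8.25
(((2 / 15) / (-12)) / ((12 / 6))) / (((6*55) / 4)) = -1 / 14850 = -0.00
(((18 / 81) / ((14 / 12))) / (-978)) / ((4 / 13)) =-13 / 20538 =-0.00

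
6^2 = 36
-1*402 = -402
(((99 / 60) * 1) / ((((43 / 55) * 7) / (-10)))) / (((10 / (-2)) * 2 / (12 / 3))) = 1.21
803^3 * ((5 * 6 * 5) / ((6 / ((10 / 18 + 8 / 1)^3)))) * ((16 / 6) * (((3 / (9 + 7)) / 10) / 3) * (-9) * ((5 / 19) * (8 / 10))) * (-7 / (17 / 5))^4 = -1773621697642429971875 / 385616457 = -4599445032612.88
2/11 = 0.18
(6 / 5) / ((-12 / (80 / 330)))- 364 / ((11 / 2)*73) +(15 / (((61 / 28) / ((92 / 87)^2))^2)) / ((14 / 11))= 620336934413492 / 285299476911405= 2.17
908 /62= 454 /31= 14.65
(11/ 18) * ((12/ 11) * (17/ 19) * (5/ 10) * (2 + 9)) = 187/ 57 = 3.28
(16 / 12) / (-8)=-1 / 6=-0.17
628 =628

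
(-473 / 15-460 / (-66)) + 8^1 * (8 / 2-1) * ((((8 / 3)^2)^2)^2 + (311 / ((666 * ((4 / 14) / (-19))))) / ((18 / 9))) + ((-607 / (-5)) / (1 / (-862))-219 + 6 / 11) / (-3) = 426934483523 / 4450545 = 95928.58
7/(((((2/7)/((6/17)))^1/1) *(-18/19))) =-931/102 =-9.13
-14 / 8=-7 / 4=-1.75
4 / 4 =1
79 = 79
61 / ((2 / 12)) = 366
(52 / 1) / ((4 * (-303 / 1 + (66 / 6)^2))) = -1 / 14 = -0.07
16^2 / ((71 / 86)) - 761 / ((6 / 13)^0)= -32015 / 71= -450.92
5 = 5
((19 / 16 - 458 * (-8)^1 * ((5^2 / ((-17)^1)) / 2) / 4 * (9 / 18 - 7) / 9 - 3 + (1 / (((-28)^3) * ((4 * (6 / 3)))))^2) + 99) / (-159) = -2753935622717593 / 750268507226112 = -3.67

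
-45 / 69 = -15 / 23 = -0.65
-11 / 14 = -0.79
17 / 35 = 0.49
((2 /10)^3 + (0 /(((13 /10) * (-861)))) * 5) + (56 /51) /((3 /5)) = 35153 /19125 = 1.84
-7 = -7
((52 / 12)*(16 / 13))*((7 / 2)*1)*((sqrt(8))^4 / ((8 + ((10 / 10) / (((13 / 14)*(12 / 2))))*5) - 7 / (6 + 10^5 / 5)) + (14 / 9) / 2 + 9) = 8482351808 / 26775549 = 316.79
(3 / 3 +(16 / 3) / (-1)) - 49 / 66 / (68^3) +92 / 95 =-2211296997 / 657162880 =-3.36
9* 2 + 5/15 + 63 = 244/3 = 81.33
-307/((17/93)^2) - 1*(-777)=-2430690/289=-8410.69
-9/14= -0.64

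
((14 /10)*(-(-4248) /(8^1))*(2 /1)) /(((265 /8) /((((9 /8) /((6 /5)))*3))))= 33453 /265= 126.24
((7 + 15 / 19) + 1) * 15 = 2505 / 19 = 131.84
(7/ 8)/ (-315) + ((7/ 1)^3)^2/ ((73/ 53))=85416.39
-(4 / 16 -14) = 55 / 4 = 13.75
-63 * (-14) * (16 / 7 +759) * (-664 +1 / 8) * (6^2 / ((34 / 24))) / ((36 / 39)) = -208616393349 / 17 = -12271552549.94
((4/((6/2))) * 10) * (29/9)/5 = 232/27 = 8.59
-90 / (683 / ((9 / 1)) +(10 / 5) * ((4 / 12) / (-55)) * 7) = -44550 / 37523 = -1.19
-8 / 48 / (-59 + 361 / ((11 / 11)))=-1 / 1812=-0.00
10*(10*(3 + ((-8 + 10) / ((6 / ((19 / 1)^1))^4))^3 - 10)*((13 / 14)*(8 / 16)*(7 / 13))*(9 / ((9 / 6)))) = 1220138354.37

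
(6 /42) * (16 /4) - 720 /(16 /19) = -5981 /7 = -854.43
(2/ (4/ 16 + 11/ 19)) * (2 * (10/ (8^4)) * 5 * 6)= 475/ 1344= 0.35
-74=-74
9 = 9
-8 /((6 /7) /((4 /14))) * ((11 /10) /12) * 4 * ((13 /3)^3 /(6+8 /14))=-338338 /27945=-12.11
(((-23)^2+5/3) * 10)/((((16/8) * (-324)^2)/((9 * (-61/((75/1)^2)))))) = -12139/4920750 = -0.00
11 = 11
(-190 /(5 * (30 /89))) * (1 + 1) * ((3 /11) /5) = -3382 /275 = -12.30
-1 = -1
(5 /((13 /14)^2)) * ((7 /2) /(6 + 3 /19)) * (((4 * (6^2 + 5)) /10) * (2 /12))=534394 /59319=9.01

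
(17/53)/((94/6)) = 51/2491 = 0.02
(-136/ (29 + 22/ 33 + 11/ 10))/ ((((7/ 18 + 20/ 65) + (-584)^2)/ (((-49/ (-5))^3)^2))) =-203300826408288/ 17707237365625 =-11.48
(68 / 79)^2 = 4624 / 6241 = 0.74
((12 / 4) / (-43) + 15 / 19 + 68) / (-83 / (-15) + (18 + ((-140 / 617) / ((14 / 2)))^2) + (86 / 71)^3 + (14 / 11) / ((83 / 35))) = 104763683942060122320 / 39405782374856951737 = 2.66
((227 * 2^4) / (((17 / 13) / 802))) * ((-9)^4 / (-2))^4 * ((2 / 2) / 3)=1461848862332009932794 / 17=85991109548941760752.59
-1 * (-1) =1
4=4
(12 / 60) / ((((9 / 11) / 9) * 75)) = 11 / 375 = 0.03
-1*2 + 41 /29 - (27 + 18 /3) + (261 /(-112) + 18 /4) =-102041 /3248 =-31.42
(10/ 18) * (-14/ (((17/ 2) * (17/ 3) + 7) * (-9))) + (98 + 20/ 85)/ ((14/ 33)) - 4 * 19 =165449467/ 1063503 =155.57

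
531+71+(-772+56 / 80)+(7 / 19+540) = 70503 / 190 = 371.07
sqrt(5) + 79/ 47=3.92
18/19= 0.95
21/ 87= 7/ 29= 0.24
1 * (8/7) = 8/7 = 1.14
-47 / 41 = -1.15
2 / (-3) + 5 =13 / 3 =4.33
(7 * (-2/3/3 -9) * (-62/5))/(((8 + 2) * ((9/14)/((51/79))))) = 4286618/53325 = 80.39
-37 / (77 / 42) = -222 / 11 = -20.18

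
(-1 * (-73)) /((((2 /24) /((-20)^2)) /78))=27331200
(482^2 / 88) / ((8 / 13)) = 755053 / 176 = 4290.07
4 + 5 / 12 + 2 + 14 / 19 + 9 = 3683 / 228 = 16.15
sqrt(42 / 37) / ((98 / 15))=0.16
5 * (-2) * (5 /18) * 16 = -400 /9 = -44.44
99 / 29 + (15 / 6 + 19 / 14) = 1476 / 203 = 7.27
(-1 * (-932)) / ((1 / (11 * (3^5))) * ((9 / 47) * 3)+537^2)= 2168298 / 670890479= 0.00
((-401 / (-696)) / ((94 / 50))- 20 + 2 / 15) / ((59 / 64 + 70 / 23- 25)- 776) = 0.02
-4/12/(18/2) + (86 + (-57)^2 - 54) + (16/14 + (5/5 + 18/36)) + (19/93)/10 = 96193831/29295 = 3283.63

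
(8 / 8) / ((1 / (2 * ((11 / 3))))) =22 / 3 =7.33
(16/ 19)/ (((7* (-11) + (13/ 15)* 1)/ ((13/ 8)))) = -195/ 10849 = -0.02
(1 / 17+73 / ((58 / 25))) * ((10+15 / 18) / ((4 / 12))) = 2020395 / 1972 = 1024.54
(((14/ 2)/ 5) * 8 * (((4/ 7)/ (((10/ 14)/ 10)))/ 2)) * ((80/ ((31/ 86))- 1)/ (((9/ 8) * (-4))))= -340928/ 155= -2199.54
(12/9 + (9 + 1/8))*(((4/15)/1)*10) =251/9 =27.89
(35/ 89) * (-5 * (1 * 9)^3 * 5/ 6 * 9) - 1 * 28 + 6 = -1917541/ 178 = -10772.70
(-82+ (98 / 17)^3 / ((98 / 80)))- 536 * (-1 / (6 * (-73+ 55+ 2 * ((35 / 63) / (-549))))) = 7584455961 / 109250381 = 69.42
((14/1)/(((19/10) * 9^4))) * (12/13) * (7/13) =3920/7022457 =0.00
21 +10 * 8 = 101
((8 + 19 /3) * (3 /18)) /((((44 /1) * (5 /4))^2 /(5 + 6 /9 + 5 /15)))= 43 /9075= 0.00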